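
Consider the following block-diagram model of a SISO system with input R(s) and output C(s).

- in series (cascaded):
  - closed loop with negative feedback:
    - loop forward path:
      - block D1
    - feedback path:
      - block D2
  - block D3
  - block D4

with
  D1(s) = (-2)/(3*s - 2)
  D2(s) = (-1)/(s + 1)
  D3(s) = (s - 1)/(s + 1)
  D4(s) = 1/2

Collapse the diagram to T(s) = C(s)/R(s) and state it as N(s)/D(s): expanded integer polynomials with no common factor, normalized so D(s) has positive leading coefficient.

1. reduce the feedback loop with forward D1 and return D2 = (-2*s - 2)/(3*s^2 + s)
2. combine [D1/(1+D1*D2)], D3, D4 in series, which is the overall transfer function T(s) = C(s)/R(s) in lowest terms

Therefore the answer is (1 - s)/(3*s^2 + s).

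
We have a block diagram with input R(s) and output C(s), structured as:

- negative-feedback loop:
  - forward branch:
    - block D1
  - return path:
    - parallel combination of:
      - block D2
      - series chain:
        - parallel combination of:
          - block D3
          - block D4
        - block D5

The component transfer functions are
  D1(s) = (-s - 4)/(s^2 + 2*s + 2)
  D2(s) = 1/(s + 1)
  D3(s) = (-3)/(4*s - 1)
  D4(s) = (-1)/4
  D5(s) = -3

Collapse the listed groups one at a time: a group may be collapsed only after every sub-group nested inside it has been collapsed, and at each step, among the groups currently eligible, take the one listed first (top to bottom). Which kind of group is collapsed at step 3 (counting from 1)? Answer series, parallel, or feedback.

The answer is parallel.

Reasoning:
Step 1 - combine D3, D4 in parallel
Step 2 - multiply (D3+D4), D5 (series)
Step 3 - combine D2, ((D3+D4)*D5) in parallel
Step 4 - feedback reduction of D1, (D2+((D3+D4)*D5))
At step 3 the group reduced is parallel.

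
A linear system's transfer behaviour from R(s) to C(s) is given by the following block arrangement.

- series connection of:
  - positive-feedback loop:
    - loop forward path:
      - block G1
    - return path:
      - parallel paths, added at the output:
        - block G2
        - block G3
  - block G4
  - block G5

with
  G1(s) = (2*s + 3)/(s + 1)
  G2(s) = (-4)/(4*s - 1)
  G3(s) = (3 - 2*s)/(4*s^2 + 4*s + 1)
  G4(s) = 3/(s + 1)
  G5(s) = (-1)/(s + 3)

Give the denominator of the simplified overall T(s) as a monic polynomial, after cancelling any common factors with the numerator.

The answer is s^6 + 35*s^5/4 + 55*s^4/2 + 599*s^3/16 + 45*s^2/2 + 137*s/16 + 15/4.

Reasoning:
(1) add G2, G3 (parallel) gives (-24*s^2 - 2*s - 7)/(16*s^3 + 12*s^2 - 1)
(2) close the feedback loop around G1, (G2+G3) gives (32*s^4 + 72*s^3 + 36*s^2 - 2*s - 3)/(16*s^4 + 76*s^3 + 88*s^2 + 19*s + 20)
(3) combine [G1/(1-G1*(G2+G3))], G4, G5 in series gives (-96*s^4 - 216*s^3 - 108*s^2 + 6*s + 9)/(16*s^6 + 140*s^5 + 440*s^4 + 599*s^3 + 360*s^2 + 137*s + 60)
The result of step 3 is T(s) in lowest terms. Its denominator has leading coefficient 16; dividing the denominator through by 16 makes it monic.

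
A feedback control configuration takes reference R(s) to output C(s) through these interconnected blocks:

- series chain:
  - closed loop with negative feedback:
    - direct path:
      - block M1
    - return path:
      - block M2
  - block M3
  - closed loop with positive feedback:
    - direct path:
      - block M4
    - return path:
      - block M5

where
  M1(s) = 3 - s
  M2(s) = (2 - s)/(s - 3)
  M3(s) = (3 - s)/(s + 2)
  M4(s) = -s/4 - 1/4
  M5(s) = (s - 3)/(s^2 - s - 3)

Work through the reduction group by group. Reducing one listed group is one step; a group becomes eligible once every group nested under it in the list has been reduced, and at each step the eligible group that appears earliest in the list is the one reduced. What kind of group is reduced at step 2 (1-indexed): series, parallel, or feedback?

(1) collapse the loop (M1 forward, M2 return)
(2) feedback reduction of M4, M5
(3) reduce the series chain [M1/(1+M1*M2)], M3, [M4/(1-M4*M5)]
The group at step 2 is a feedback group.

Hence the answer: feedback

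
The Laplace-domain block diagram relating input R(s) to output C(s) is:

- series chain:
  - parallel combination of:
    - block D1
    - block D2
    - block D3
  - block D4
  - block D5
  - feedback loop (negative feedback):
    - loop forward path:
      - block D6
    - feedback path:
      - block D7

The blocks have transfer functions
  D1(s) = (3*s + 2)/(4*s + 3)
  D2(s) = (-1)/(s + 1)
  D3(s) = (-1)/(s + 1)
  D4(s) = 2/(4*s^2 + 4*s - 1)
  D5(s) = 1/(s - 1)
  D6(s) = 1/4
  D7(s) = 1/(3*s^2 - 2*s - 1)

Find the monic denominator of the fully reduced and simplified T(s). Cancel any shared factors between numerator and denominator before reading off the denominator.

Step 1: sum the parallel branches D1, D2, D3 gives (3*s^2 - 3*s - 4)/(4*s^2 + 7*s + 3)
Step 2: feedback reduction of D6, D7 gives (3*s^2 - 2*s - 1)/(12*s^2 - 8*s - 3)
Step 3: series reduction of (D1+D2+D3), D4, D5, [D6/(1+D6*D7)] gives (18*s^3 - 12*s^2 - 30*s - 8)/(192*s^6 + 400*s^5 + 32*s^4 - 360*s^3 - 184*s^2 + 9*s + 9)
No further cancellation is possible in the step-3 result, so that is T(s). Its denominator becomes monic after dividing by the leading coefficient 192.

Hence the answer: s^6 + 25*s^5/12 + s^4/6 - 15*s^3/8 - 23*s^2/24 + 3*s/64 + 3/64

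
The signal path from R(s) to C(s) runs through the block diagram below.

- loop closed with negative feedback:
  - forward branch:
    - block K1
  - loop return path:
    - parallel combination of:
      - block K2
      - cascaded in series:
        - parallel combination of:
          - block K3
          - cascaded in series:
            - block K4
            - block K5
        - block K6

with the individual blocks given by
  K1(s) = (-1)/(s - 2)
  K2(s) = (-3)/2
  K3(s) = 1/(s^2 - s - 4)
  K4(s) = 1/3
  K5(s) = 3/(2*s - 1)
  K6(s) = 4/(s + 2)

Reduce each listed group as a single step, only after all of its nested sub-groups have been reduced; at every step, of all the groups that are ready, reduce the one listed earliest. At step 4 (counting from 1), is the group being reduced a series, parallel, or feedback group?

Reducing step by step:

(1) cascade K4, K5
(2) add K3, (K4*K5) (parallel)
(3) cascade (K3+(K4*K5)), K6
(4) reduce the parallel group K2, ((K3+(K4*K5))*K6)
(5) feedback reduction of K1, (K2+((K3+(K4*K5))*K6))
At step 4 the group reduced is parallel.

Answer: parallel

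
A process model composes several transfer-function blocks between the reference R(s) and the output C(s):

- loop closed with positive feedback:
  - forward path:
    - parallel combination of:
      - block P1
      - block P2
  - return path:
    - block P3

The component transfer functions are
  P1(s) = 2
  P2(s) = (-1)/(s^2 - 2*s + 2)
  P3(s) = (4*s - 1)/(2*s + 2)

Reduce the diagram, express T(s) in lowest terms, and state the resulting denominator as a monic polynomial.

Reducing step by step:

Step 1 - reduce the parallel group P1, P2 gives (2*s^2 - 4*s + 3)/(s^2 - 2*s + 2)
Step 2 - feedback reduction of (P1+P2), P3 gives (-4*s^3 + 4*s^2 + 2*s - 6)/(6*s^3 - 16*s^2 + 16*s - 7)
The result of step 2 is T(s) in lowest terms. Its denominator has leading coefficient 6; dividing the denominator through by 6 makes it monic.

Answer: s^3 - 8*s^2/3 + 8*s/3 - 7/6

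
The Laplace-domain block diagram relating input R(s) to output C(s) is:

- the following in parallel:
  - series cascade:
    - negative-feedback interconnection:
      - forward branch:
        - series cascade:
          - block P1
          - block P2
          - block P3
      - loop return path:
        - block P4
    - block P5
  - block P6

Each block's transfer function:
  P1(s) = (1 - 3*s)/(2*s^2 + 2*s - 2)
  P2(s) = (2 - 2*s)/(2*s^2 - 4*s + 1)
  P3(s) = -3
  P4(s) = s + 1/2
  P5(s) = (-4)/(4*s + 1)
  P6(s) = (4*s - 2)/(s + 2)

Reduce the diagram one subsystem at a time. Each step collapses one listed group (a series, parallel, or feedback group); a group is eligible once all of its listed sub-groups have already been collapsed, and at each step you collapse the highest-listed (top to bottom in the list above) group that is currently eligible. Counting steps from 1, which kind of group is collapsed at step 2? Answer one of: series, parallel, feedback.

Step 1. series reduction of P1, P2, P3
Step 2. reduce the feedback loop with forward (P1*P2*P3) and return P4
Step 3. combine [(P1*P2*P3)/(1+(P1*P2*P3)*P4)], P5 in series
Step 4. combine ([(P1*P2*P3)/(1+(P1*P2*P3)*P4)]*P5), P6 in parallel
Step 2 collapses a feedback group.

Final answer: feedback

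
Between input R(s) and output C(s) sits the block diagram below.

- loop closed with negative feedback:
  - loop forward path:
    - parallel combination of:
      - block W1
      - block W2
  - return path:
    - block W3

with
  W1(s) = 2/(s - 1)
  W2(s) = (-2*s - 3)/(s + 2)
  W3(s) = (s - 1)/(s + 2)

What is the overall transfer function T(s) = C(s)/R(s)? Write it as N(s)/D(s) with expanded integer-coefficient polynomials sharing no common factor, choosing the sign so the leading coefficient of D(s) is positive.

[1] parallel reduction of W1, W2 -> (-2*s^2 + s + 7)/(s^2 + s - 2)
[2] reduce the feedback loop with forward (W1+W2) and return W3: this yields T(s), and no further normalization is needed

Final answer: (2*s^3 + 3*s^2 - 9*s - 14)/(s^3 - 6*s^2 - 6*s + 11)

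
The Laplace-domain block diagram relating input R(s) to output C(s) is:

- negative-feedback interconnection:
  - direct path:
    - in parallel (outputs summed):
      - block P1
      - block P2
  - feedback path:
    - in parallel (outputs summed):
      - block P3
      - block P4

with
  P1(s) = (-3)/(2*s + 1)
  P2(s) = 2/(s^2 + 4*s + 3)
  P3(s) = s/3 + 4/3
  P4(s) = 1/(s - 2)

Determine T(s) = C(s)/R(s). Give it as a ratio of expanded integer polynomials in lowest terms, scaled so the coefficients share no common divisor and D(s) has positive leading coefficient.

Reducing step by step:

1. add P1, P2 (parallel) = (-3*s^2 - 8*s - 7)/(2*s^3 + 9*s^2 + 10*s + 3)
2. sum the parallel branches P3, P4 = (s^2 + 2*s - 5)/(3*s - 6)
3. reduce the feedback loop with forward (P1+P2) and return (P3+P4), which is the overall transfer function T(s) = C(s)/R(s) in lowest terms

Answer: (-9*s^3 - 6*s^2 + 27*s + 42)/(3*s^4 + s^3 - 32*s^2 - 25*s + 17)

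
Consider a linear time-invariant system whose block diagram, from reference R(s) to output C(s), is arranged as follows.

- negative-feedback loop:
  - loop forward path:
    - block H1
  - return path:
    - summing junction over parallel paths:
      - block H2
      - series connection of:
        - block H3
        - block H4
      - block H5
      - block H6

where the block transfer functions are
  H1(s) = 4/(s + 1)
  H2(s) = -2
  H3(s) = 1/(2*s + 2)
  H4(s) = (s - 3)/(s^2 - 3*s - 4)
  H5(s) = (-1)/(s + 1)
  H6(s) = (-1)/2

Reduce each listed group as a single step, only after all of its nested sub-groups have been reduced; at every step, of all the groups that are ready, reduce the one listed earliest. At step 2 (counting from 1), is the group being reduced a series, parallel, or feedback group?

(1) multiply H3, H4 (series)
(2) add H2, (H3*H4), H5, H6 (parallel)
(3) collapse the loop (H1 forward, (H2+(H3*H4)+H5+H6) return)
Step 2 collapses a parallel group.

Answer: parallel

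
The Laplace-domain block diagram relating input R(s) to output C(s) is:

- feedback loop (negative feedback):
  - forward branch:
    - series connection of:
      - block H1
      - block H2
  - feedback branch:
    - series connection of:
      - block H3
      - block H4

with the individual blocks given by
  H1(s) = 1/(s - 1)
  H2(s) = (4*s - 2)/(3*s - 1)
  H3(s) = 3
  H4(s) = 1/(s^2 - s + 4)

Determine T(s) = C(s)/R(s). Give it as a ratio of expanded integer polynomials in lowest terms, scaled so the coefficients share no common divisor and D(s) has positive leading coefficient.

[1] reduce the series chain H1, H2: (4*s - 2)/(3*s^2 - 4*s + 1)
[2] multiply H3, H4 (series): 3/(s^2 - s + 4)
[3] feedback reduction of (H1*H2), (H3*H4) - this is the overall T(s), already in the required normalized form

Final answer: (4*s^3 - 6*s^2 + 18*s - 8)/(3*s^4 - 7*s^3 + 17*s^2 - 5*s - 2)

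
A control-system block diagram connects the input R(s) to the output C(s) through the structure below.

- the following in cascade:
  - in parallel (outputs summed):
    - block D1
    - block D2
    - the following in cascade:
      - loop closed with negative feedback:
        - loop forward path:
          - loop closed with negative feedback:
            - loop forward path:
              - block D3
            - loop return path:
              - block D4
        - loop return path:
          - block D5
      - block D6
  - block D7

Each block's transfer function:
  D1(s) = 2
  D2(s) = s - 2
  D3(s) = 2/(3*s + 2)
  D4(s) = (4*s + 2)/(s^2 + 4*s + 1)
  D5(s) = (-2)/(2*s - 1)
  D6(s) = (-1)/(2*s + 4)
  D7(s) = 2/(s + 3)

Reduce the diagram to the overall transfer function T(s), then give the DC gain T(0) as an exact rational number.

Answer: -1/30

Working:
Step 1: collapse the loop (D3 forward, D4 return) gives (2*s^2 + 8*s + 2)/(3*s^3 + 14*s^2 + 19*s + 6)
Step 2: reduce the feedback loop with forward [D3/(1+D3*D4)] and return D5 gives (4*s^3 + 14*s^2 - 4*s - 2)/(6*s^4 + 25*s^3 + 20*s^2 - 23*s - 10)
Step 3: series reduction of [[D3/(1+D3*D4)]/(1+[D3/(1+D3*D4)]*D5)], D6 gives (-2*s^3 - 7*s^2 + 2*s + 1)/(6*s^5 + 37*s^4 + 70*s^3 + 17*s^2 - 56*s - 20)
Step 4: combine D1, D2, ([[D3/(1+D3*D4)]/(1+[D3/(1+D3*D4)]*D5)]*D6) in parallel gives (6*s^6 + 37*s^5 + 70*s^4 + 15*s^3 - 63*s^2 - 18*s + 1)/(6*s^5 + 37*s^4 + 70*s^3 + 17*s^2 - 56*s - 20)
Step 5: cascade (D1+D2+([[D3/(1+D3*D4)]/(1+[D3/(1+D3*D4)]*D5)]*D6)), D7 gives (12*s^6 + 74*s^5 + 140*s^4 + 30*s^3 - 126*s^2 - 36*s + 2)/(6*s^6 + 55*s^5 + 181*s^4 + 227*s^3 - 5*s^2 - 188*s - 60)
The step-5 result is T(s). Setting s = 0: T(0) = 2/(-60) = -1/30.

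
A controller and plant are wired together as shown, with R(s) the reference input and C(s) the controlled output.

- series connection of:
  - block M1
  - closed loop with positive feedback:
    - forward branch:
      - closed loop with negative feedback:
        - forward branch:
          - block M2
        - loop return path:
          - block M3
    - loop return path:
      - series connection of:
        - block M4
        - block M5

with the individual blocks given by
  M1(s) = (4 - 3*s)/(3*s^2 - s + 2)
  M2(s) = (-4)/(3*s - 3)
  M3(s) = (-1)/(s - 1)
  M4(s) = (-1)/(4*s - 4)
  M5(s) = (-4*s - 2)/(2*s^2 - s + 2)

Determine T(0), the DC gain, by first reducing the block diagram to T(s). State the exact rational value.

The answer is 1.

Reasoning:
Step 1. collapse the loop (M2 forward, M3 return) gives (4 - 4*s)/(3*s^2 - 6*s + 7)
Step 2. series reduction of M4, M5 gives (2*s + 1)/(4*s^3 - 6*s^2 + 6*s - 4)
Step 3. collapse the loop ([M2/(1+M2*M3)] forward, (M4*M5) return) gives (-8*s^3 + 12*s^2 - 12*s + 8)/(6*s^4 - 15*s^3 + 26*s^2 - 15*s + 16)
Step 4. combine M1, [[M2/(1+M2*M3)]/(1-[M2/(1+M2*M3)]*(M4*M5))] in series gives (24*s^4 - 68*s^3 + 84*s^2 - 72*s + 32)/(18*s^6 - 51*s^5 + 105*s^4 - 101*s^3 + 115*s^2 - 46*s + 32)
Evaluating the step-4 result (the overall T(s)) at s = 0 gives T(0) = 32/32 = 1.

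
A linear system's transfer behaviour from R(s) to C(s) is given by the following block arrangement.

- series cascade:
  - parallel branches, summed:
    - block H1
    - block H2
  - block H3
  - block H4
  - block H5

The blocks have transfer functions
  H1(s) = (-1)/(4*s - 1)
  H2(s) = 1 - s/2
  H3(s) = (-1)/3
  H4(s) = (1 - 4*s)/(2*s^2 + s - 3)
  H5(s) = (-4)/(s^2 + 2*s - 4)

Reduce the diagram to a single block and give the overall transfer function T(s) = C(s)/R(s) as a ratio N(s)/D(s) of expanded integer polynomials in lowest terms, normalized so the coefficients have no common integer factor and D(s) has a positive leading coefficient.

Reducing step by step:

[1] reduce the parallel group H1, H2; result (-4*s^2 + 9*s - 4)/(8*s - 2)
[2] multiply (H1+H2), H3, H4, H5 (series): this yields T(s), and no further normalization is needed

Answer: (8*s^2 - 18*s + 8)/(6*s^4 + 15*s^3 - 27*s^2 - 30*s + 36)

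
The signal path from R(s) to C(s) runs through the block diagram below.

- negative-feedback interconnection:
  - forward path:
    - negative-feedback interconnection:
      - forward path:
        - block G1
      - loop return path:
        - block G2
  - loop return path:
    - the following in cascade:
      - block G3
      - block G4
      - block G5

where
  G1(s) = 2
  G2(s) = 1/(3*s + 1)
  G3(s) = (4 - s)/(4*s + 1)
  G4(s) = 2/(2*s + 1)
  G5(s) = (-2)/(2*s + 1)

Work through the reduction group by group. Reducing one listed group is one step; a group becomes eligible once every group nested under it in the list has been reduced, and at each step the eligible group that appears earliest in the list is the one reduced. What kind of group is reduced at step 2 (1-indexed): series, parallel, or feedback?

Step 1. close the feedback loop around G1, G2
Step 2. combine G3, G4, G5 in series
Step 3. close the feedback loop around [G1/(1+G1*G2)], (G3*G4*G5)
The group at step 2 is a series group.

Final answer: series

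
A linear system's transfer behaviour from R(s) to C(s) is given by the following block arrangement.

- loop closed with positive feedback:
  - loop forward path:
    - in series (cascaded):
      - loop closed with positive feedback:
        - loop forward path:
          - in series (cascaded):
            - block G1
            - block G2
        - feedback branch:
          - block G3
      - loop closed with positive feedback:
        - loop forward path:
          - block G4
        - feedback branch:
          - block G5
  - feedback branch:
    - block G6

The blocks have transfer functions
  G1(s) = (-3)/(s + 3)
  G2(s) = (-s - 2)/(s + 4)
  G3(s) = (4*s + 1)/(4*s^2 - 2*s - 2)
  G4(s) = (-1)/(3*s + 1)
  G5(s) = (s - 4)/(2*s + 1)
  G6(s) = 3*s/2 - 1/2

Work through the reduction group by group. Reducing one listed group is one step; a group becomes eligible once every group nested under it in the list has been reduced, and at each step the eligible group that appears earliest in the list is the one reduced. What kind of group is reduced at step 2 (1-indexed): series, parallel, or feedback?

Step 1: combine G1, G2 in series
Step 2: close the feedback loop around (G1*G2), G3
Step 3: collapse the loop (G4 forward, G5 return)
Step 4: cascade [(G1*G2)/(1-(G1*G2)*G3)], [G4/(1-G4*G5)]
Step 5: close the feedback loop around ([(G1*G2)/(1-(G1*G2)*G3)]*[G4/(1-G4*G5)]), G6
At step 2 the group reduced is feedback.

Final answer: feedback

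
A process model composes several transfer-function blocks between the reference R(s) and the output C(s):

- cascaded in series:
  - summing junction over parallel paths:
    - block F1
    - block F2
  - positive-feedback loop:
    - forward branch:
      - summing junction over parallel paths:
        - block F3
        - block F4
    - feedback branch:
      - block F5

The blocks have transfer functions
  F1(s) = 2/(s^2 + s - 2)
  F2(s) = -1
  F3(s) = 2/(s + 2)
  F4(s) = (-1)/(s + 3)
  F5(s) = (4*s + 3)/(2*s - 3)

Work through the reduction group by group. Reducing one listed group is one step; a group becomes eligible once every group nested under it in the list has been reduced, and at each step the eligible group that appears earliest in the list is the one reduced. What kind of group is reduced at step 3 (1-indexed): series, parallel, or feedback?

Reducing step by step:

Step 1. sum the parallel branches F1, F2
Step 2. parallel reduction of F3, F4
Step 3. close the feedback loop around (F3+F4), F5
Step 4. series reduction of (F1+F2), [(F3+F4)/(1-(F3+F4)*F5)]
At step 3 the group reduced is feedback.

Answer: feedback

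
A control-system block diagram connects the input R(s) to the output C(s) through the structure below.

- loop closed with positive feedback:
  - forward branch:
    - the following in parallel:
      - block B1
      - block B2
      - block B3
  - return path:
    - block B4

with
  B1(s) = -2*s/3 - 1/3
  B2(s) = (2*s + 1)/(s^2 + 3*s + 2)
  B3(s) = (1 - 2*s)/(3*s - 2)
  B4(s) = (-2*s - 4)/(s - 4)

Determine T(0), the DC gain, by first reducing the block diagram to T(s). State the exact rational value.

Reducing step by step:

(1) combine B1, B2, B3 in parallel: (-6*s^4 - 23*s^3 - 4*s^2 + 2*s + 4)/(9*s^3 + 21*s^2 - 12)
(2) collapse the loop ((B1+B2+B3) forward, B4 return): (6*s^5 - s^4 - 88*s^3 - 18*s^2 + 4*s + 16)/(12*s^5 + 61*s^4 + 115*s^3 + 96*s^2 - 4*s - 64)
That last expression is T(s); at s = 0 only the constant terms survive, so T(0) = 16/(-64) = -1/4.

Answer: -1/4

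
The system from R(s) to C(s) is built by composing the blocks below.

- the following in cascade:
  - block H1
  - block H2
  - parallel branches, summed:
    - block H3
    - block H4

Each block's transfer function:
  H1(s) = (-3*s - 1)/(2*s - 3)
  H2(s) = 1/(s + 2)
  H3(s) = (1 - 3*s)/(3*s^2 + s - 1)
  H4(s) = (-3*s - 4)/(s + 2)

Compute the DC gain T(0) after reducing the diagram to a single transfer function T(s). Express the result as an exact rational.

Answer: -1/2

Working:
1. reduce the parallel group H3, H4, giving (-9*s^3 - 18*s^2 - 6*s + 6)/(3*s^3 + 7*s^2 + s - 2)
2. reduce the series chain H1, H2, (H3+H4), giving (27*s^4 + 63*s^3 + 36*s^2 - 12*s - 6)/(6*s^5 + 17*s^4 - 9*s^3 - 45*s^2 - 8*s + 12)
The step-2 result is T(s). Setting s = 0: T(0) = -6/12 = -1/2.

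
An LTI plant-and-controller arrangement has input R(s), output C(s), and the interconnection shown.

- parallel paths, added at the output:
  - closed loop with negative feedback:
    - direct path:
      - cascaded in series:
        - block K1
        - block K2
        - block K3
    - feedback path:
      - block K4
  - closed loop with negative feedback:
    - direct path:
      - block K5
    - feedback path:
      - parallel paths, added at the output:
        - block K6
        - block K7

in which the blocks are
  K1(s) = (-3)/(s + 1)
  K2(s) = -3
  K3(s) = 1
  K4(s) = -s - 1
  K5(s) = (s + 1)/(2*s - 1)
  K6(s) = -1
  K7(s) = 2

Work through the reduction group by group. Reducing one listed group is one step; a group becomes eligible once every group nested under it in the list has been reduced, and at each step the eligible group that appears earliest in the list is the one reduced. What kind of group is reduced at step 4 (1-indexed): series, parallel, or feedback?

Step 1: combine K1, K2, K3 in series
Step 2: close the feedback loop around (K1*K2*K3), K4
Step 3: reduce the parallel group K6, K7
Step 4: collapse the loop (K5 forward, (K6+K7) return)
Step 5: sum the parallel branches [(K1*K2*K3)/(1+(K1*K2*K3)*K4)], [K5/(1+K5*(K6+K7))]
Step 4 collapses a feedback group.

Final answer: feedback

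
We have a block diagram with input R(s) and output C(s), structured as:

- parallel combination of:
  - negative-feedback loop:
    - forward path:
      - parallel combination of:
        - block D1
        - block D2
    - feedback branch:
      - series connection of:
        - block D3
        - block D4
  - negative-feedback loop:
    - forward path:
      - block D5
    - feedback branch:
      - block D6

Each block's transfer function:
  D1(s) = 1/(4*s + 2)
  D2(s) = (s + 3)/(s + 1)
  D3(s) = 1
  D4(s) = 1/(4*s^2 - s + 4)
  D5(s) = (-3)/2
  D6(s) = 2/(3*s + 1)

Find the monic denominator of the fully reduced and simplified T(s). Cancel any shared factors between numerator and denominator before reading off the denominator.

Step 1 - combine D1, D2 in parallel gives (4*s^2 + 15*s + 7)/(4*s^2 + 6*s + 2)
Step 2 - combine D3, D4 in series gives 1/(4*s^2 - s + 4)
Step 3 - close the feedback loop around (D1+D2), (D3*D4) gives (16*s^4 + 56*s^3 + 29*s^2 + 53*s + 28)/(16*s^4 + 20*s^3 + 22*s^2 + 37*s + 15)
Step 4 - apply the feedback formula to D5, D6 gives (-9*s - 3)/(6*s - 4)
Step 5 - sum the parallel branches [(D1+D2)/(1+(D1+D2)*(D3*D4))], [D5/(1+D5*D6)] gives (-48*s^5 + 44*s^4 - 308*s^3 - 197*s^2 - 290*s - 157)/(96*s^5 + 56*s^4 + 52*s^3 + 134*s^2 - 58*s - 60)
The result of step 5 is T(s) in lowest terms. Its denominator has leading coefficient 96; dividing the denominator through by 96 makes it monic.

Final answer: s^5 + 7*s^4/12 + 13*s^3/24 + 67*s^2/48 - 29*s/48 - 5/8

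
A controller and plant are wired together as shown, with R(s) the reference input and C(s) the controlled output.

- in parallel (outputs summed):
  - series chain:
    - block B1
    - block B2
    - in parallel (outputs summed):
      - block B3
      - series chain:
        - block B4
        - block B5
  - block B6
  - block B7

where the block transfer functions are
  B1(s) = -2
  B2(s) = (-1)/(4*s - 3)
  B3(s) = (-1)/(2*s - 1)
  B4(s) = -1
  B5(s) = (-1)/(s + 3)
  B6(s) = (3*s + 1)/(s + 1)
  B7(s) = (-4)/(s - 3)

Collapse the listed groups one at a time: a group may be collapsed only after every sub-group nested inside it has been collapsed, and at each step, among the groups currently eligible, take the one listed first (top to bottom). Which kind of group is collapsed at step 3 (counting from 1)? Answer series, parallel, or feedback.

(1) series reduction of B4, B5
(2) sum the parallel branches B3, (B4*B5)
(3) combine B1, B2, (B3+(B4*B5)) in series
(4) reduce the parallel group (B1*B2*(B3+(B4*B5))), B6, B7
At step 3 the group reduced is series.

Therefore the answer is series.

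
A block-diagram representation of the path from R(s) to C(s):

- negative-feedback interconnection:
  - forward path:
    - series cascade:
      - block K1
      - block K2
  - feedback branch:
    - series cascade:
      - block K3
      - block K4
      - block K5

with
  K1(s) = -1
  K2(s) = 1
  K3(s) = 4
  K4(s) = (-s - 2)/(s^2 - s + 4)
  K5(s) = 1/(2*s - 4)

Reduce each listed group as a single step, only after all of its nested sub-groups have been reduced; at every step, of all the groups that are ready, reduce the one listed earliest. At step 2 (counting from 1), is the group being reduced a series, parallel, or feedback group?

Step 1 - series reduction of K1, K2
Step 2 - combine K3, K4, K5 in series
Step 3 - apply the feedback formula to (K1*K2), (K3*K4*K5)
At step 2 the group reduced is series.

Therefore the answer is series.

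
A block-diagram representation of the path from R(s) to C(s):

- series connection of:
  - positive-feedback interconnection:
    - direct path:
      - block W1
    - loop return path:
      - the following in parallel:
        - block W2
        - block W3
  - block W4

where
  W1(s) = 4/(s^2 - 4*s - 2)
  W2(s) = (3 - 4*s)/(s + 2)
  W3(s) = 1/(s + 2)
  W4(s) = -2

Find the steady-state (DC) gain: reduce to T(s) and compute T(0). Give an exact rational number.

The answer is 4/5.

Reasoning:
Step 1. add W2, W3 (parallel): (4 - 4*s)/(s + 2)
Step 2. apply the feedback formula to W1, (W2+W3): (4*s + 8)/(s^3 - 2*s^2 + 6*s - 20)
Step 3. combine [W1/(1-W1*(W2+W3))], W4 in series: (-8*s - 16)/(s^3 - 2*s^2 + 6*s - 20)
That last expression is T(s); at s = 0 only the constant terms survive, so T(0) = -16/(-20) = 4/5.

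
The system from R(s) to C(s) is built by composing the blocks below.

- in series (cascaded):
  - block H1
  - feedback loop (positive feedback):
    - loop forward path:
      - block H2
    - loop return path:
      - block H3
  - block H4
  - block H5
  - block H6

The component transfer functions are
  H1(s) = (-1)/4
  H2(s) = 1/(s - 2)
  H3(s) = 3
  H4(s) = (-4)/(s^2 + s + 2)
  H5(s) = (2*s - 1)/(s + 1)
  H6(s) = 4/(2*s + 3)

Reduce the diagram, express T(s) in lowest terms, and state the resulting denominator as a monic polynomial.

First reduce the diagram to T(s).

1. close the feedback loop around H2, H3 = 1/(s - 5)
2. reduce the series chain H1, [H2/(1-H2*H3)], H4, H5, H6 = (8*s - 4)/(2*s^5 - 3*s^4 - 23*s^3 - 47*s^2 - 59*s - 30)
No further cancellation is possible in the step-2 result, so that is T(s). Its denominator becomes monic after dividing by the leading coefficient 2.

Answer: s^5 - 3*s^4/2 - 23*s^3/2 - 47*s^2/2 - 59*s/2 - 15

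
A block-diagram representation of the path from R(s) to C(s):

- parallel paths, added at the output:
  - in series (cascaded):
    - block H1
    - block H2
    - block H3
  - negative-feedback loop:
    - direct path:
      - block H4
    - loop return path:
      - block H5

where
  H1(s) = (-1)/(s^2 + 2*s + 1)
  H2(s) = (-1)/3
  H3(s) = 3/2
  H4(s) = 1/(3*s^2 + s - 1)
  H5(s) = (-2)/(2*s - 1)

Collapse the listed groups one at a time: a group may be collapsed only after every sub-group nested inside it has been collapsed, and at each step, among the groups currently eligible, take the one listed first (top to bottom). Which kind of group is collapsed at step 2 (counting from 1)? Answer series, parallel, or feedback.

Reducing step by step:

(1) reduce the series chain H1, H2, H3
(2) feedback reduction of H4, H5
(3) add (H1*H2*H3), [H4/(1+H4*H5)] (parallel)
Step 2 collapses a feedback group.

Answer: feedback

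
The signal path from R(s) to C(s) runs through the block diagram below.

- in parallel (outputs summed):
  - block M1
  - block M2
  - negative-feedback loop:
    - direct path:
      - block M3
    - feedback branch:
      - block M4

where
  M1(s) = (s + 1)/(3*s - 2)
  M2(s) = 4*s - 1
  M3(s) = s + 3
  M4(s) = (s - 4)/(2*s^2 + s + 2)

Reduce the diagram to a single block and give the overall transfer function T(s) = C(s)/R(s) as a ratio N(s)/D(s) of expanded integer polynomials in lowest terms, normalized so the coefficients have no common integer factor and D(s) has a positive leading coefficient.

(1) feedback reduction of M3, M4; result (2*s^3 + 7*s^2 + 5*s + 6)/(3*s^2 - 10)
(2) parallel reduction of M1, M2, [M3/(1+M3*M4)], giving the overall T(s)

Answer: (42*s^4 - 13*s^3 - 110*s^2 + 108*s - 42)/(9*s^3 - 6*s^2 - 30*s + 20)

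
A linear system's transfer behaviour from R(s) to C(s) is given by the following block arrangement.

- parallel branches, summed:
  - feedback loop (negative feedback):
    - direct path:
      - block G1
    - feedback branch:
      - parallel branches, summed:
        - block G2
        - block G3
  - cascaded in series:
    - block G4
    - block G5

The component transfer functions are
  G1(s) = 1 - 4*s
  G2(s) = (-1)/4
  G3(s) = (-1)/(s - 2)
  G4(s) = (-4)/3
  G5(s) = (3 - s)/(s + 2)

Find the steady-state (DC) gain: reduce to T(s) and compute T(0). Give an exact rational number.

Answer: -6/5

Working:
[1] add G2, G3 (parallel) -> (-s - 2)/(4*s - 8)
[2] reduce the feedback loop with forward G1 and return (G2+G3) -> (-16*s^2 + 36*s - 8)/(4*s^2 + 11*s - 10)
[3] series reduction of G4, G5 -> (4*s - 12)/(3*s + 6)
[4] parallel reduction of [G1/(1+G1*(G2+G3))], (G4*G5) -> (-32*s^3 + 8*s^2 + 20*s + 72)/(12*s^3 + 57*s^2 + 36*s - 60)
That last expression is T(s); at s = 0 only the constant terms survive, so T(0) = 72/(-60) = -6/5.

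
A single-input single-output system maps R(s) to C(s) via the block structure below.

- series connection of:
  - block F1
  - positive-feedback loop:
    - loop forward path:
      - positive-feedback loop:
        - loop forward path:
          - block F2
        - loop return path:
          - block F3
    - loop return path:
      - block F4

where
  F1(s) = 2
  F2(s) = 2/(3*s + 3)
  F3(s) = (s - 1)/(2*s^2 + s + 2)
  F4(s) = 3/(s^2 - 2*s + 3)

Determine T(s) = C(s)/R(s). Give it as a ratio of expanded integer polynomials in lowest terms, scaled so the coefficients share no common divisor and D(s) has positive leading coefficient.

Step 1: reduce the feedback loop with forward F2 and return F3, giving (4*s^2 + 2*s + 4)/(6*s^3 + 9*s^2 + 7*s + 8)
Step 2: apply the feedback formula to [F2/(1-F2*F3)], F4, giving (4*s^4 - 6*s^3 + 12*s^2 - 2*s + 12)/(6*s^5 - 3*s^4 + 7*s^3 + 9*s^2 - s + 12)
Step 3: reduce the series chain F1, [[F2/(1-F2*F3)]/(1-[F2/(1-F2*F3)]*F4)], giving the overall T(s)

Final answer: (8*s^4 - 12*s^3 + 24*s^2 - 4*s + 24)/(6*s^5 - 3*s^4 + 7*s^3 + 9*s^2 - s + 12)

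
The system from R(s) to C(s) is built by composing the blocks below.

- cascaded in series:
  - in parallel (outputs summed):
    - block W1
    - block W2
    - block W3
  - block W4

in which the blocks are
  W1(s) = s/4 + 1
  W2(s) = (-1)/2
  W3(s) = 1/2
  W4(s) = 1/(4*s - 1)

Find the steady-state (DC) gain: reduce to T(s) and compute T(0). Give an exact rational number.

1. add W1, W2, W3 (parallel) gives s/4 + 1
2. reduce the series chain (W1+W2+W3), W4 gives (s + 4)/(16*s - 4)
DC gain: substitute s = 0 into T(s) from step 2: T(0) = 4/(-4) = -1.

Answer: -1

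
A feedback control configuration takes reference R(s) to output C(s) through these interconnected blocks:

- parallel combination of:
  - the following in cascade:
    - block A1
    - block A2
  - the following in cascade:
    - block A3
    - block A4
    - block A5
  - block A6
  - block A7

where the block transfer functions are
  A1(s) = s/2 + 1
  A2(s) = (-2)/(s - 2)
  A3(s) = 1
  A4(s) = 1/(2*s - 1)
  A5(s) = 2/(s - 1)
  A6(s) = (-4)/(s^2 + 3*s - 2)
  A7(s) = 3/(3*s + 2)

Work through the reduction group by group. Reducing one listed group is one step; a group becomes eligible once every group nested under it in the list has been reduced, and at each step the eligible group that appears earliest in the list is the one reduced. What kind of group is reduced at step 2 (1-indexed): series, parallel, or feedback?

Step 1 - combine A1, A2 in series
Step 2 - reduce the series chain A3, A4, A5
Step 3 - add (A1*A2), (A3*A4*A5), A6, A7 (parallel)
The group at step 2 is a series group.

Final answer: series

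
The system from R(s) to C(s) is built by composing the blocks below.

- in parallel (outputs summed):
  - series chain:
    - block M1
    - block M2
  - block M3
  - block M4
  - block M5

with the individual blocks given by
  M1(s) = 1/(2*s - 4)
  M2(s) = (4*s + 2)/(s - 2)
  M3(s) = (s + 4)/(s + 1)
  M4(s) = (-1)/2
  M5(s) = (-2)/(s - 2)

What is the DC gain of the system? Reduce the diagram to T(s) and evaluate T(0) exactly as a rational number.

[1] combine M1, M2 in series -> (2*s + 1)/(s^2 - 4*s + 4)
[2] parallel reduction of (M1*M2), M3, M4, M5 -> (s^3 + 3*s^2 - 14*s + 38)/(2*s^3 - 6*s^2 + 8)
DC gain: substitute s = 0 into T(s) from step 2: T(0) = 38/8 = 19/4.

Therefore the answer is 19/4.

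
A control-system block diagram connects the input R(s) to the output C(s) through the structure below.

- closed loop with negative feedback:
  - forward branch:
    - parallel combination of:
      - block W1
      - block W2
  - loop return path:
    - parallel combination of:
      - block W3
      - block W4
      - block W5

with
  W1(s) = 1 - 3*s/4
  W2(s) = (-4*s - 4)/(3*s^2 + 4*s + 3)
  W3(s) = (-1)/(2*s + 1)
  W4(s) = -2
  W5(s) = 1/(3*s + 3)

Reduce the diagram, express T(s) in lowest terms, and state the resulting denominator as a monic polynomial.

Step 1. sum the parallel branches W1, W2 gives (-9*s^3 - 9*s - 4)/(12*s^2 + 16*s + 12)
Step 2. sum the parallel branches W3, W4, W5 gives (-12*s^2 - 19*s - 8)/(6*s^2 + 9*s + 3)
Step 3. reduce the feedback loop with forward (W1+W2) and return (W3+W4+W5) gives (-54*s^5 - 81*s^4 - 81*s^3 - 105*s^2 - 63*s - 12)/(108*s^5 + 243*s^4 + 384*s^3 + 471*s^2 + 304*s + 68)
The result of step 3 is T(s) in lowest terms. Its denominator has leading coefficient 108; dividing the denominator through by 108 makes it monic.

Hence the answer: s^5 + 9*s^4/4 + 32*s^3/9 + 157*s^2/36 + 76*s/27 + 17/27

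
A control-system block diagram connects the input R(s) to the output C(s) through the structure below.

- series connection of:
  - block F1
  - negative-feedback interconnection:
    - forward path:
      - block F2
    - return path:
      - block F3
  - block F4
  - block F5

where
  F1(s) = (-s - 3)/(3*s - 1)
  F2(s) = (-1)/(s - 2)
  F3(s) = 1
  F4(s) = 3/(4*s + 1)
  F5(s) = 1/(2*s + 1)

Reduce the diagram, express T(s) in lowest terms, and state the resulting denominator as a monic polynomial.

Step 1 - close the feedback loop around F2, F3; result (-1)/(s - 3)
Step 2 - cascade F1, [F2/(1+F2*F3)], F4, F5; result (3*s + 9)/(24*s^4 - 62*s^3 - 33*s^2 + 8*s + 3)
That last expression is T(s), already simplified. Scaling its denominator by 1/24 (the reciprocal of the leading coefficient) yields the monic denominator.

Therefore the answer is s^4 - 31*s^3/12 - 11*s^2/8 + s/3 + 1/8.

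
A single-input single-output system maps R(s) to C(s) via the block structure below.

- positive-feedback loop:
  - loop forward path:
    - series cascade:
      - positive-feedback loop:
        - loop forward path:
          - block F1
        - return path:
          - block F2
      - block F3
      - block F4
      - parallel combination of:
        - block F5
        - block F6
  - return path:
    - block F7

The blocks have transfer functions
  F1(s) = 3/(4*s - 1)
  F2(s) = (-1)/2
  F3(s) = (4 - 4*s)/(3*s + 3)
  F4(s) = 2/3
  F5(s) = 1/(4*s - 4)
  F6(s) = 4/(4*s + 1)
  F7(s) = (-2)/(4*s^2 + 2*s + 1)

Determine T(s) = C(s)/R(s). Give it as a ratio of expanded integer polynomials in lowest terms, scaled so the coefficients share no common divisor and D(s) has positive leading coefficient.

The answer is (-320*s^3 + 80*s^2 + 40*s + 60)/(384*s^5 + 720*s^4 + 516*s^3 + 222*s^2 - 115*s + 123).

Reasoning:
Step 1. apply the feedback formula to F1, F2 gives 6/(8*s + 1)
Step 2. add F5, F6 (parallel) gives (20*s - 15)/(16*s^2 - 12*s - 4)
Step 3. cascade [F1/(1-F1*F2)], F3, F4, (F5+F6) gives (60 - 80*s)/(96*s^3 + 132*s^2 + 39*s + 3)
Step 4. reduce the feedback loop with forward ([F1/(1-F1*F2)]*F3*F4*(F5+F6)) and return F7: this yields T(s), and no further normalization is needed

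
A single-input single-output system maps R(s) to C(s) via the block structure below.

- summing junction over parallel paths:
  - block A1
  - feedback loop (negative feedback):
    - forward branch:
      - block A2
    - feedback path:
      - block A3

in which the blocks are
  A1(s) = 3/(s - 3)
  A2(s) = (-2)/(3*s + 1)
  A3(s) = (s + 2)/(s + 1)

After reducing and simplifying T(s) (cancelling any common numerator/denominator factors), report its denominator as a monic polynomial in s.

Step 1 - reduce the feedback loop with forward A2 and return A3 gives (-2*s - 2)/(3*s^2 + 2*s - 3)
Step 2 - sum the parallel branches A1, [A2/(1+A2*A3)] gives (7*s^2 + 10*s - 3)/(3*s^3 - 7*s^2 - 9*s + 9)
T(s) is the step-2 result (common factors already cancelled). Leading coefficient of the denominator: 3. Divide through by 3 for the monic polynomial.

Therefore the answer is s^3 - 7*s^2/3 - 3*s + 3.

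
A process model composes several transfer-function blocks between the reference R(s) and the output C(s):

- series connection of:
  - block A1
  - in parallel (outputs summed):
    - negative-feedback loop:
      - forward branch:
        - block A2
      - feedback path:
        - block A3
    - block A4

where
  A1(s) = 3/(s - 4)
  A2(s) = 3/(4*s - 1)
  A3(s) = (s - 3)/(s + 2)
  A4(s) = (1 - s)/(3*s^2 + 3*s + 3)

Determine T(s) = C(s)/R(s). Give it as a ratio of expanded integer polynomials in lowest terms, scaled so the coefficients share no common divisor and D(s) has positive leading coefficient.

The answer is (5*s^3 + 21*s^2 + 48*s + 7)/(4*s^5 - 2*s^4 - 53*s^3 - 13*s^2 - 7*s + 44).

Reasoning:
Step 1 - feedback reduction of A2, A3 = (3*s + 6)/(4*s^2 + 10*s - 11)
Step 2 - parallel reduction of [A2/(1+A2*A3)], A4 = (5*s^3 + 21*s^2 + 48*s + 7)/(12*s^4 + 42*s^3 + 9*s^2 - 3*s - 33)
Step 3 - multiply A1, ([A2/(1+A2*A3)]+A4) (series), giving the overall T(s)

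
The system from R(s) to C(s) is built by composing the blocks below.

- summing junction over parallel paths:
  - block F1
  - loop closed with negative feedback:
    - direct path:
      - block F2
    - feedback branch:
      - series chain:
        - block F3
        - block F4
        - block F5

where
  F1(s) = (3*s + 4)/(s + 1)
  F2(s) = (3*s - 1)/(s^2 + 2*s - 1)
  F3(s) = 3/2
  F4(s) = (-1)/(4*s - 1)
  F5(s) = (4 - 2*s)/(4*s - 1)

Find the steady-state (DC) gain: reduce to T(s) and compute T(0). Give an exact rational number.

Answer: 19/5

Working:
Step 1 - multiply F3, F4, F5 (series): (3*s - 6)/(16*s^2 - 8*s + 1)
Step 2 - close the feedback loop around F2, (F3*F4*F5): (48*s^3 - 40*s^2 + 11*s - 1)/(16*s^4 + 24*s^3 - 22*s^2 - 11*s + 5)
Step 3 - reduce the parallel group F1, [F2/(1+F2*(F3*F4*F5))]: (48*s^5 + 184*s^4 + 38*s^3 - 150*s^2 - 19*s + 19)/(16*s^5 + 40*s^4 + 2*s^3 - 33*s^2 - 6*s + 5)
The step-3 result is T(s). Setting s = 0: T(0) = 19/5.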